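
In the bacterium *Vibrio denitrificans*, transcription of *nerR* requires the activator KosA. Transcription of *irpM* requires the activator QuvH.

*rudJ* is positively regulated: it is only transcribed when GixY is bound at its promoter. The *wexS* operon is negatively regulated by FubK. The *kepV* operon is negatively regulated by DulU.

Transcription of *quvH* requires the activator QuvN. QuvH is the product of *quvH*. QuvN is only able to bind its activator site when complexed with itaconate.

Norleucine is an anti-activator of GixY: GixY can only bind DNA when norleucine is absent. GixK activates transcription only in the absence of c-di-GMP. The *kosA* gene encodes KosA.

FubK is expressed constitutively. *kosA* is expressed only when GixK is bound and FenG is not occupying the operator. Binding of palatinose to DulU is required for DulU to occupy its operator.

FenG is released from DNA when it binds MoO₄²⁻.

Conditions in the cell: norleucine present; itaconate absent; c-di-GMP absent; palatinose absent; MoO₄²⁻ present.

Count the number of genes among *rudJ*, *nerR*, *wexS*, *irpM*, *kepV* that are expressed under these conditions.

Norleucine is present, so GixY is inactive.
Required activator GixY is absent, so *rudJ* is not transcribed.
→ *rudJ* is OFF.
MoO₄²⁻ is present, so FenG is inactive.
c-di-GMP is absent, so GixK is active.
No repressor is bound and GixK is active, so *kosA* is transcribed.
So KosA is produced and active.
No repressor is bound and KosA is active, so *nerR* is transcribed.
→ *nerR* is ON.
FubK is produced constitutively and is active.
With repressor FubK bound, *wexS* is not transcribed.
→ *wexS* is OFF.
Itaconate is absent, so QuvN is inactive.
Required activator QuvN is absent, so *quvH* is not transcribed.
So QuvH is not produced.
Required activator QuvH is absent, so *irpM* is not transcribed.
→ *irpM* is OFF.
Palatinose is absent, so DulU is inactive.
With no repressor bound, *kepV* is transcribed.
→ *kepV* is ON.
2 of the 5 genes are transcribed.

2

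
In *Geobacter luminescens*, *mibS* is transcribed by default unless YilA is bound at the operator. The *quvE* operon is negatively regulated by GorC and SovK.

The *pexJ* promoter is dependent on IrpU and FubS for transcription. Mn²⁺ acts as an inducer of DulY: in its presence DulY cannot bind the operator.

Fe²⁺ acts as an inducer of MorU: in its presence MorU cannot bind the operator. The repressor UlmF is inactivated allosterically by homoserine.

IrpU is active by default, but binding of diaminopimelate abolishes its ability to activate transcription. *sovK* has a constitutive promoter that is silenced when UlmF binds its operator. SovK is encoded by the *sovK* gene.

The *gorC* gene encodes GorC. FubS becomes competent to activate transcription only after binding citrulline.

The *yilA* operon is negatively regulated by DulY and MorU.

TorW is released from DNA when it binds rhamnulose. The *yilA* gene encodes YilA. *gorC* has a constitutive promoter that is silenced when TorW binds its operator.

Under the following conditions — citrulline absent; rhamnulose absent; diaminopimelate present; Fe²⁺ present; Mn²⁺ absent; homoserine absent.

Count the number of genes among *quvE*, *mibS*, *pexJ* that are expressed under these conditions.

2

Rhamnulose is absent, so TorW is active.
With repressor TorW bound, *gorC* is not transcribed.
So GorC is not produced.
Homoserine is absent, so UlmF is active.
With repressor UlmF bound, *sovK* is not transcribed.
So SovK is not produced.
With no repressor bound, *quvE* is transcribed.
→ *quvE* is ON.
Mn²⁺ is absent, so DulY is active.
Fe²⁺ is present, so MorU is inactive.
With repressor DulY bound, *yilA* is not transcribed.
So YilA is not produced.
With no repressor bound, *mibS* is transcribed.
→ *mibS* is ON.
Diaminopimelate is present, so IrpU is inactive.
Citrulline is absent, so FubS is inactive.
Required activator IrpU is absent, so *pexJ* is not transcribed.
→ *pexJ* is OFF.
2 of the 3 genes are transcribed.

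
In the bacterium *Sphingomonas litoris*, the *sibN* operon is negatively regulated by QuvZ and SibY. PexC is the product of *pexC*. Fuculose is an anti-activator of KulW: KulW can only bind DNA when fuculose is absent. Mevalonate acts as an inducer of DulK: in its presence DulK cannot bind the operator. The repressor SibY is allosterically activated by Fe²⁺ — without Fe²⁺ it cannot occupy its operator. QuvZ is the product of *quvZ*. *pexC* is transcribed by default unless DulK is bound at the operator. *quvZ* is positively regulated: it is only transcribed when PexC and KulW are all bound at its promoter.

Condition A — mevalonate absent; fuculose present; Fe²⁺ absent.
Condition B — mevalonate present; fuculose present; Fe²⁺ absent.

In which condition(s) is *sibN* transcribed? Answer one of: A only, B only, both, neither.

both

Condition A:
Mevalonate is absent, so DulK is active.
With repressor DulK bound, *pexC* is not transcribed.
So PexC is not produced.
Fuculose is present, so KulW is inactive.
Required activator PexC is absent, so *quvZ* is not transcribed.
So QuvZ is not produced.
Fe²⁺ is absent, so SibY is inactive.
With no repressor bound, *sibN* is transcribed.
→ *sibN* is ON in A.
Condition B:
Mevalonate is present, so DulK is inactive.
With no repressor bound, *pexC* is transcribed.
So PexC is produced and active.
Fuculose is present, so KulW is inactive.
Required activator KulW is absent, so *quvZ* is not transcribed.
So QuvZ is not produced.
Fe²⁺ is absent, so SibY is inactive.
With no repressor bound, *sibN* is transcribed.
→ *sibN* is ON in B.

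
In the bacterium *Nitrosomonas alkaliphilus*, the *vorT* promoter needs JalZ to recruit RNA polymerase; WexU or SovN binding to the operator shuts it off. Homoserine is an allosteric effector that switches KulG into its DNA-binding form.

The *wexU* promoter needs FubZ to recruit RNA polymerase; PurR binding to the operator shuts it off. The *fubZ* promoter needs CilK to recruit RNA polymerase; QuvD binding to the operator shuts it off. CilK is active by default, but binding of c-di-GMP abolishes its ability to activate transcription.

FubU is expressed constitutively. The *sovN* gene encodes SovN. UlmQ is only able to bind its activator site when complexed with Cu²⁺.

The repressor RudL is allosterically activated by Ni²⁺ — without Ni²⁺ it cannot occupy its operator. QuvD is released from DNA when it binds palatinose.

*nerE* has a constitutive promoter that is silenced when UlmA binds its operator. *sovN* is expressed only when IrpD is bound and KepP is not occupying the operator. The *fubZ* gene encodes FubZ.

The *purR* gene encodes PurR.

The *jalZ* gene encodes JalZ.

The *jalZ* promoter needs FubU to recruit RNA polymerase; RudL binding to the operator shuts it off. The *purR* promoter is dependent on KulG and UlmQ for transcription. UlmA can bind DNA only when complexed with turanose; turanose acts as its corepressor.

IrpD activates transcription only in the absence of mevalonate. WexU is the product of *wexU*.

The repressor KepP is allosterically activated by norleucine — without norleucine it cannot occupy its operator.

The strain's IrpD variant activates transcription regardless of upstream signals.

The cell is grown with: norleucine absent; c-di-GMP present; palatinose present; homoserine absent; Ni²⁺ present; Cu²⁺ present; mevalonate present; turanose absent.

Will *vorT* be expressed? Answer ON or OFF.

OFF

FubU is produced constitutively and is active.
Ni²⁺ is present, so RudL is active.
With repressor RudL bound, *jalZ* is not transcribed.
So JalZ is not produced.
Palatinose is present, so QuvD is inactive.
c-di-GMP is present, so CilK is inactive.
Required activator CilK is absent, so *fubZ* is not transcribed.
So FubZ is not produced.
Homoserine is absent, so KulG is inactive.
Cu²⁺ is present, so UlmQ is active.
Required activator KulG is absent, so *purR* is not transcribed.
So PurR is not produced.
Required activator FubZ is absent, so *wexU* is not transcribed.
So WexU is not produced.
IrpD is constitutively active in this strain.
Norleucine is absent, so KepP is inactive.
No repressor is bound and IrpD is active, so *sovN* is transcribed.
So SovN is produced and active.
With repressor SovN bound, *vorT* is not transcribed.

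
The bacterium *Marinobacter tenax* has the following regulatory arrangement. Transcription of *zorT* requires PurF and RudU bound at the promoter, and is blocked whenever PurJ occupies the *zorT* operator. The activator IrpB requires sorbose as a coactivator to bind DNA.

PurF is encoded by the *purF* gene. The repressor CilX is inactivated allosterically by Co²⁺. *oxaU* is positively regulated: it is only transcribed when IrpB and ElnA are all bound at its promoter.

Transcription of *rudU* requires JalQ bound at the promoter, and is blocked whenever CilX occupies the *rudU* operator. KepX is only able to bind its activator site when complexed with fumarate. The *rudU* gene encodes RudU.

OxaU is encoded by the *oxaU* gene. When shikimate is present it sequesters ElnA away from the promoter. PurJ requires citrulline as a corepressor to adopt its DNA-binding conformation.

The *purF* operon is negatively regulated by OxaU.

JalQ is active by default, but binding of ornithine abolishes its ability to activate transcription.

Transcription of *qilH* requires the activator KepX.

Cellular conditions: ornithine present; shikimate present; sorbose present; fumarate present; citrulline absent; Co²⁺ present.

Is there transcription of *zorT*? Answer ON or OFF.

Sorbose is present, so IrpB is active.
Shikimate is present, so ElnA is inactive.
Required activator ElnA is absent, so *oxaU* is not transcribed.
So OxaU is not produced.
With no repressor bound, *purF* is transcribed.
So PurF is produced and active.
Ornithine is present, so JalQ is inactive.
Co²⁺ is present, so CilX is inactive.
Required activator JalQ is absent, so *rudU* is not transcribed.
So RudU is not produced.
Citrulline is absent, so PurJ is inactive.
Required activator RudU is absent, so *zorT* is not transcribed.

OFF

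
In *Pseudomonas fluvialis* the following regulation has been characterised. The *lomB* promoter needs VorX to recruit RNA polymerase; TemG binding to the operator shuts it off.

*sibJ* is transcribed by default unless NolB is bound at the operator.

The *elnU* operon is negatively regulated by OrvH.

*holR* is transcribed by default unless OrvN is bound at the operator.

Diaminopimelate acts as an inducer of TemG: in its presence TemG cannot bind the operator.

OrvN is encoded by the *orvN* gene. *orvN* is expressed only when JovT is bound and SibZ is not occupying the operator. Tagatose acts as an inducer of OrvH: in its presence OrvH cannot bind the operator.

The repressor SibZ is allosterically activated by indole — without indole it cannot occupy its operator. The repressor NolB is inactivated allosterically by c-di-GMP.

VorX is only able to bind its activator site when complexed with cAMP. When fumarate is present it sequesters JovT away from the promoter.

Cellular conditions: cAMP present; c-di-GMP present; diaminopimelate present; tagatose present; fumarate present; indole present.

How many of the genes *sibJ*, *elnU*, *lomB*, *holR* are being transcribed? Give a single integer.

4

c-di-GMP is present, so NolB is inactive.
With no repressor bound, *sibJ* is transcribed.
→ *sibJ* is ON.
Tagatose is present, so OrvH is inactive.
With no repressor bound, *elnU* is transcribed.
→ *elnU* is ON.
Diaminopimelate is present, so TemG is inactive.
cAMP is present, so VorX is active.
No repressor is bound and VorX is active, so *lomB* is transcribed.
→ *lomB* is ON.
Indole is present, so SibZ is active.
Fumarate is present, so JovT is inactive.
With repressor SibZ bound, *orvN* is not transcribed.
So OrvN is not produced.
With no repressor bound, *holR* is transcribed.
→ *holR* is ON.
4 of the 4 genes are transcribed.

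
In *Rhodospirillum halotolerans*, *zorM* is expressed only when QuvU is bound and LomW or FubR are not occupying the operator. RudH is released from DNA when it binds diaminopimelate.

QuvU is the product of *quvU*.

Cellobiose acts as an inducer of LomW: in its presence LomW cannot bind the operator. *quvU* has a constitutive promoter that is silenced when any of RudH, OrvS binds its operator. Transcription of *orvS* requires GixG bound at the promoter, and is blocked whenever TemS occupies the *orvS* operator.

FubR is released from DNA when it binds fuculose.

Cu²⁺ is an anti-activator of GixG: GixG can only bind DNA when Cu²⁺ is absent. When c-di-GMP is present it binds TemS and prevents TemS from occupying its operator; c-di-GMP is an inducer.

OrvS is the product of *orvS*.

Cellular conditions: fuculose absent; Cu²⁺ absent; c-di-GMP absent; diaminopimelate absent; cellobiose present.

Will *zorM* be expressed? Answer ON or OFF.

Cellobiose is present, so LomW is inactive.
Diaminopimelate is absent, so RudH is active.
Cu²⁺ is absent, so GixG is active.
c-di-GMP is absent, so TemS is active.
With repressor TemS bound, *orvS* is not transcribed.
So OrvS is not produced.
With repressor RudH bound, *quvU* is not transcribed.
So QuvU is not produced.
Fuculose is absent, so FubR is active.
With repressor FubR bound, *zorM* is not transcribed.

OFF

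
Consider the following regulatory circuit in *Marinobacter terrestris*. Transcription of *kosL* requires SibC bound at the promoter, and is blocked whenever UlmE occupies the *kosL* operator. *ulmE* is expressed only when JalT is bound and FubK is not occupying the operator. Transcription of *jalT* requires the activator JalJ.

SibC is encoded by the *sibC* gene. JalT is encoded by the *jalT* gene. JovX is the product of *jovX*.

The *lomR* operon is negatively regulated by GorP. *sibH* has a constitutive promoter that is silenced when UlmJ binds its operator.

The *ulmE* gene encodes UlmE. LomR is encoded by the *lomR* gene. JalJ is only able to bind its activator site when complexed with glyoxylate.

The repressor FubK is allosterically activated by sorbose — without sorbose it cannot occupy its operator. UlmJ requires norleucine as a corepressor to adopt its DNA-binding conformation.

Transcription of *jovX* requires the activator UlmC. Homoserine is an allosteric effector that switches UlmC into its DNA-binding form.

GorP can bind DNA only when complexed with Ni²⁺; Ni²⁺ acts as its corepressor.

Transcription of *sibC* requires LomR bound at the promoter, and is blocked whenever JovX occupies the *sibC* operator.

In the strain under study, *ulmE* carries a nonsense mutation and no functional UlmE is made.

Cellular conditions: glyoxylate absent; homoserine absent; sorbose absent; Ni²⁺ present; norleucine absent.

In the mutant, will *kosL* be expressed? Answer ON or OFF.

UlmE is non-functional in this strain, so it has no effect.
Ni²⁺ is present, so GorP is active.
With repressor GorP bound, *lomR* is not transcribed.
So LomR is not produced.
Homoserine is absent, so UlmC is inactive.
Required activator UlmC is absent, so *jovX* is not transcribed.
So JovX is not produced.
Required activator LomR is absent, so *sibC* is not transcribed.
So SibC is not produced.
Required activator SibC is absent, so *kosL* is not transcribed.

OFF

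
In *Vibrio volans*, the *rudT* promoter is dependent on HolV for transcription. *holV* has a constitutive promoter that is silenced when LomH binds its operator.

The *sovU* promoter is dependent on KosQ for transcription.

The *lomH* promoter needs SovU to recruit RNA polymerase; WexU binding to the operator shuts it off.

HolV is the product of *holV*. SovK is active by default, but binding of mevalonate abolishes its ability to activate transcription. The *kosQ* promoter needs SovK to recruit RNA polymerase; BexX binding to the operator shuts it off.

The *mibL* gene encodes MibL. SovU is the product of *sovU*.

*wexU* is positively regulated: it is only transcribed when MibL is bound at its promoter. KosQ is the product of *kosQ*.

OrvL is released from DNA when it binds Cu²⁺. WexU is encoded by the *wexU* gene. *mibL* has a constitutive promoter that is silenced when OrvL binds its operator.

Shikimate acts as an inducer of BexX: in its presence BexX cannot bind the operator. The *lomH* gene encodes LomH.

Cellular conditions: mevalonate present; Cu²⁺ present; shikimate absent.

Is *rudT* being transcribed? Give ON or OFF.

ON

Shikimate is absent, so BexX is active.
Mevalonate is present, so SovK is inactive.
With repressor BexX bound, *kosQ* is not transcribed.
So KosQ is not produced.
Required activator KosQ is absent, so *sovU* is not transcribed.
So SovU is not produced.
Cu²⁺ is present, so OrvL is inactive.
With no repressor bound, *mibL* is transcribed.
So MibL is produced and active.
No repressor is bound and MibL is active, so *wexU* is transcribed.
So WexU is produced and active.
With repressor WexU bound, *lomH* is not transcribed.
So LomH is not produced.
With no repressor bound, *holV* is transcribed.
So HolV is produced and active.
No repressor is bound and HolV is active, so *rudT* is transcribed.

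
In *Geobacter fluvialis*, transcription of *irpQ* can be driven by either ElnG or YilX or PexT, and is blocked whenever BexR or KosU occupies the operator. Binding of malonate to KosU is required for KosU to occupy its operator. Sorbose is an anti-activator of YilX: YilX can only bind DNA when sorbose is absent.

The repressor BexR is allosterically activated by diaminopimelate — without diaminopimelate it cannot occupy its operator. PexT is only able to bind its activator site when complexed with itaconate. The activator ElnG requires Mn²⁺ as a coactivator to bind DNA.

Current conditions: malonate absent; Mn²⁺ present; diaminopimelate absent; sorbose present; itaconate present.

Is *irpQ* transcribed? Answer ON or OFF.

ON

Mn²⁺ is present, so ElnG is active.
Sorbose is present, so YilX is inactive.
Itaconate is present, so PexT is active.
Diaminopimelate is absent, so BexR is inactive.
Malonate is absent, so KosU is inactive.
Activator ElnG is present, so *irpQ* is transcribed.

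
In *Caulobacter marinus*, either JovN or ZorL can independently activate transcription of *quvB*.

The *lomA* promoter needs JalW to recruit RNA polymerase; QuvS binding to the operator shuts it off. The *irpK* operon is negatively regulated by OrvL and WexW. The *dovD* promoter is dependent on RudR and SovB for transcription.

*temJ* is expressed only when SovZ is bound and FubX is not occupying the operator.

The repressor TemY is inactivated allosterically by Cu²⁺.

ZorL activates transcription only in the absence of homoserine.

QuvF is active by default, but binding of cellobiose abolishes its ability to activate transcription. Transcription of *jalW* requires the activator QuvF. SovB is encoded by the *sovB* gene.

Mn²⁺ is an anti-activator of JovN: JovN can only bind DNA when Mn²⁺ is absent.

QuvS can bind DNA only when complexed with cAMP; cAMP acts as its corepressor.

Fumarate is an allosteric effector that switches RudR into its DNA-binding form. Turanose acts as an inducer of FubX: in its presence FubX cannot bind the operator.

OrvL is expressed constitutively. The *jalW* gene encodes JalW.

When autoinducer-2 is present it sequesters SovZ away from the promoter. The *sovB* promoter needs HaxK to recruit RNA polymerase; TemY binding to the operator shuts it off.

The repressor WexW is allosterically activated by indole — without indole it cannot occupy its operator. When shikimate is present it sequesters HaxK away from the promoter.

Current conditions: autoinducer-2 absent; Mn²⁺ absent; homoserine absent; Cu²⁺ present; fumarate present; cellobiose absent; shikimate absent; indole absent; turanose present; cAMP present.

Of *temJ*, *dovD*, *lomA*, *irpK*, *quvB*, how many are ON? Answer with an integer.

3

Turanose is present, so FubX is inactive.
Autoinducer-2 is absent, so SovZ is active.
No repressor is bound and SovZ is active, so *temJ* is transcribed.
→ *temJ* is ON.
Fumarate is present, so RudR is active.
Cu²⁺ is present, so TemY is inactive.
Shikimate is absent, so HaxK is active.
No repressor is bound and HaxK is active, so *sovB* is transcribed.
So SovB is produced and active.
No repressor is bound and RudR and SovB are active, so *dovD* is transcribed.
→ *dovD* is ON.
Cellobiose is absent, so QuvF is active.
No repressor is bound and QuvF is active, so *jalW* is transcribed.
So JalW is produced and active.
cAMP is present, so QuvS is active.
With repressor QuvS bound, *lomA* is not transcribed.
→ *lomA* is OFF.
OrvL is produced constitutively and is active.
Indole is absent, so WexW is inactive.
With repressor OrvL bound, *irpK* is not transcribed.
→ *irpK* is OFF.
Mn²⁺ is absent, so JovN is active.
Homoserine is absent, so ZorL is active.
Activator JovN is present, so *quvB* is transcribed.
→ *quvB* is ON.
3 of the 5 genes are transcribed.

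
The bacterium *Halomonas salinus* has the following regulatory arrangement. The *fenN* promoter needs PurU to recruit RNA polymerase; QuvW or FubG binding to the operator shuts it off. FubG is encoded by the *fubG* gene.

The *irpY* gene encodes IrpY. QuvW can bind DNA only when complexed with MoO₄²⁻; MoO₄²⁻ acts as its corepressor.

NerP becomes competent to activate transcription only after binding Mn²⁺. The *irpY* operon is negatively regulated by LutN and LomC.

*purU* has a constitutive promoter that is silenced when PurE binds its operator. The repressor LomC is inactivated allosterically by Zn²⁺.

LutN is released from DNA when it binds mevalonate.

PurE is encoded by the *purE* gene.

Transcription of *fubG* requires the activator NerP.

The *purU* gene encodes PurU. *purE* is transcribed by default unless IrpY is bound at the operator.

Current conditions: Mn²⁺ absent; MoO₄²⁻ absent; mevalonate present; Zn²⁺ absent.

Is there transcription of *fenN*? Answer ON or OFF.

MoO₄²⁻ is absent, so QuvW is inactive.
Mn²⁺ is absent, so NerP is inactive.
Required activator NerP is absent, so *fubG* is not transcribed.
So FubG is not produced.
Mevalonate is present, so LutN is inactive.
Zn²⁺ is absent, so LomC is active.
With repressor LomC bound, *irpY* is not transcribed.
So IrpY is not produced.
With no repressor bound, *purE* is transcribed.
So PurE is produced and active.
With repressor PurE bound, *purU* is not transcribed.
So PurU is not produced.
Required activator PurU is absent, so *fenN* is not transcribed.

OFF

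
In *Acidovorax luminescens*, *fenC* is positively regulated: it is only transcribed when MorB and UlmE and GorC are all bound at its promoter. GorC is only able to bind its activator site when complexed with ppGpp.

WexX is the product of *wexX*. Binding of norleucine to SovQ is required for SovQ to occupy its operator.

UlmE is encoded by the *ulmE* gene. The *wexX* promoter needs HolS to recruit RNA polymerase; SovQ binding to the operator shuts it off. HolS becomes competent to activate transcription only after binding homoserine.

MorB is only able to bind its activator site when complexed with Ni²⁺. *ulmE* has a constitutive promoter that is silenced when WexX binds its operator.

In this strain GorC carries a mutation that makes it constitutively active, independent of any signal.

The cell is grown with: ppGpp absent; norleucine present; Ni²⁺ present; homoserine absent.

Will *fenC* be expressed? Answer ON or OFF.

Ni²⁺ is present, so MorB is active.
Norleucine is present, so SovQ is active.
Homoserine is absent, so HolS is inactive.
With repressor SovQ bound, *wexX* is not transcribed.
So WexX is not produced.
With no repressor bound, *ulmE* is transcribed.
So UlmE is produced and active.
GorC is constitutively active in this strain.
No repressor is bound and MorB and UlmE and GorC are active, so *fenC* is transcribed.

ON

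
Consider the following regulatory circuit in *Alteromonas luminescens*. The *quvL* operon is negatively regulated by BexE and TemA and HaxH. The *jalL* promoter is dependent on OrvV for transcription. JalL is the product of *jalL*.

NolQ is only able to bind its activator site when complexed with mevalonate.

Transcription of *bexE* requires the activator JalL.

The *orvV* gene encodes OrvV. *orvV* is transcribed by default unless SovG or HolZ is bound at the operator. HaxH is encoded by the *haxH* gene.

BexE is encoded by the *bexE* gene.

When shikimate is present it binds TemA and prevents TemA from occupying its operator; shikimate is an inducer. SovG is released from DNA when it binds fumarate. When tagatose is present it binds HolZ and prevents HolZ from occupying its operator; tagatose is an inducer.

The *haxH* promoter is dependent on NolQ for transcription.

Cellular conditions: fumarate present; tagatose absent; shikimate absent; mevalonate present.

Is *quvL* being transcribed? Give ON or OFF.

OFF

Fumarate is present, so SovG is inactive.
Tagatose is absent, so HolZ is active.
With repressor HolZ bound, *orvV* is not transcribed.
So OrvV is not produced.
Required activator OrvV is absent, so *jalL* is not transcribed.
So JalL is not produced.
Required activator JalL is absent, so *bexE* is not transcribed.
So BexE is not produced.
Shikimate is absent, so TemA is active.
Mevalonate is present, so NolQ is active.
No repressor is bound and NolQ is active, so *haxH* is transcribed.
So HaxH is produced and active.
With repressor TemA bound, *quvL* is not transcribed.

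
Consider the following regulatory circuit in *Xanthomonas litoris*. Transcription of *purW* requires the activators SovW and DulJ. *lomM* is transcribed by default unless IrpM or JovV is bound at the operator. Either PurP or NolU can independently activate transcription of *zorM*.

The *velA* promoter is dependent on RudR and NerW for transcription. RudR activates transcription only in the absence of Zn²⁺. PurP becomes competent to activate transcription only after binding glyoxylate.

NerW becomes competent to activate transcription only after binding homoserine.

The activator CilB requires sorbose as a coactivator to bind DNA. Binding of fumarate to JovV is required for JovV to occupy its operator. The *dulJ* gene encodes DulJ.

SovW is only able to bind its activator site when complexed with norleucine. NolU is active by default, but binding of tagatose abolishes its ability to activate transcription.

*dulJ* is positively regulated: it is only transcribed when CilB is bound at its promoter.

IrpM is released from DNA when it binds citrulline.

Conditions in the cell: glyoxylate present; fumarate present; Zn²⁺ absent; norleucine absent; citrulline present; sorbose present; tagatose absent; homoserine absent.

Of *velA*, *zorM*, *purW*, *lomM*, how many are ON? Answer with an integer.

Zn²⁺ is absent, so RudR is active.
Homoserine is absent, so NerW is inactive.
Required activator NerW is absent, so *velA* is not transcribed.
→ *velA* is OFF.
Glyoxylate is present, so PurP is active.
Tagatose is absent, so NolU is active.
Activator PurP is present, so *zorM* is transcribed.
→ *zorM* is ON.
Norleucine is absent, so SovW is inactive.
Sorbose is present, so CilB is active.
No repressor is bound and CilB is active, so *dulJ* is transcribed.
So DulJ is produced and active.
Required activator SovW is absent, so *purW* is not transcribed.
→ *purW* is OFF.
Citrulline is present, so IrpM is inactive.
Fumarate is present, so JovV is active.
With repressor JovV bound, *lomM* is not transcribed.
→ *lomM* is OFF.
1 of the 4 genes is transcribed.

1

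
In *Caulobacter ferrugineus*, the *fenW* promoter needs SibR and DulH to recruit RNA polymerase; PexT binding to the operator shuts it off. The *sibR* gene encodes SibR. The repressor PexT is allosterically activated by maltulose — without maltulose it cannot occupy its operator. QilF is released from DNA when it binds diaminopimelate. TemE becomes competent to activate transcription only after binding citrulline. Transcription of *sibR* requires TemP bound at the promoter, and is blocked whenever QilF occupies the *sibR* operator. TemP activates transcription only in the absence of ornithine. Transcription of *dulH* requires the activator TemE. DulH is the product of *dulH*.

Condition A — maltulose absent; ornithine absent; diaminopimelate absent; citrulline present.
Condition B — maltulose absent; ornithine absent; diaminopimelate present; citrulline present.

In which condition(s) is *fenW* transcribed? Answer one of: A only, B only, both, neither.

B only

Condition A:
Maltulose is absent, so PexT is inactive.
Ornithine is absent, so TemP is active.
Diaminopimelate is absent, so QilF is active.
With repressor QilF bound, *sibR* is not transcribed.
So SibR is not produced.
Citrulline is present, so TemE is active.
No repressor is bound and TemE is active, so *dulH* is transcribed.
So DulH is produced and active.
Required activator SibR is absent, so *fenW* is not transcribed.
→ *fenW* is OFF in A.
Condition B:
Maltulose is absent, so PexT is inactive.
Ornithine is absent, so TemP is active.
Diaminopimelate is present, so QilF is inactive.
No repressor is bound and TemP is active, so *sibR* is transcribed.
So SibR is produced and active.
Citrulline is present, so TemE is active.
No repressor is bound and TemE is active, so *dulH* is transcribed.
So DulH is produced and active.
No repressor is bound and SibR and DulH are active, so *fenW* is transcribed.
→ *fenW* is ON in B.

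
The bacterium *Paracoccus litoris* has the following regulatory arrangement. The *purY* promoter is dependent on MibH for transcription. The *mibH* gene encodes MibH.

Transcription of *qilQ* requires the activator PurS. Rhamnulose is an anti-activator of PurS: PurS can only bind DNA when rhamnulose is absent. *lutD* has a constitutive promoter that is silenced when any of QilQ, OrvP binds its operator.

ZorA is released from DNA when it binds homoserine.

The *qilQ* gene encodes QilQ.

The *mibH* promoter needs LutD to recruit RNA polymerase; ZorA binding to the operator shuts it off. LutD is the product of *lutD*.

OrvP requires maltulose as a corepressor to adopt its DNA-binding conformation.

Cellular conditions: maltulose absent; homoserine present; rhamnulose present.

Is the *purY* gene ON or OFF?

ON

Rhamnulose is present, so PurS is inactive.
Required activator PurS is absent, so *qilQ* is not transcribed.
So QilQ is not produced.
Maltulose is absent, so OrvP is inactive.
With no repressor bound, *lutD* is transcribed.
So LutD is produced and active.
Homoserine is present, so ZorA is inactive.
No repressor is bound and LutD is active, so *mibH* is transcribed.
So MibH is produced and active.
No repressor is bound and MibH is active, so *purY* is transcribed.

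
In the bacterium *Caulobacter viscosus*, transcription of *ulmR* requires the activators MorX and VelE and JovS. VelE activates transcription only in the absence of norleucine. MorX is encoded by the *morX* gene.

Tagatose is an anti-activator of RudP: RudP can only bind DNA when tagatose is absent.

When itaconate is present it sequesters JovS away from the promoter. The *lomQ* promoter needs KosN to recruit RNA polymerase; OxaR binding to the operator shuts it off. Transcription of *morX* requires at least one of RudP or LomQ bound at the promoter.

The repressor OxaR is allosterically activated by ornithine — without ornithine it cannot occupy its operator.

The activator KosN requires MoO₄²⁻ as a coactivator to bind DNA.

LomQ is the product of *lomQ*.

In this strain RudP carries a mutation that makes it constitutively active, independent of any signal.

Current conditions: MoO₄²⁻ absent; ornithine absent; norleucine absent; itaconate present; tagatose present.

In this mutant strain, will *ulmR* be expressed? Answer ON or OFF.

OFF

RudP is constitutively active in this strain.
MoO₄²⁻ is absent, so KosN is inactive.
Ornithine is absent, so OxaR is inactive.
Required activator KosN is absent, so *lomQ* is not transcribed.
So LomQ is not produced.
Activator RudP is present, so *morX* is transcribed.
So MorX is produced and active.
Norleucine is absent, so VelE is active.
Itaconate is present, so JovS is inactive.
Required activator JovS is absent, so *ulmR* is not transcribed.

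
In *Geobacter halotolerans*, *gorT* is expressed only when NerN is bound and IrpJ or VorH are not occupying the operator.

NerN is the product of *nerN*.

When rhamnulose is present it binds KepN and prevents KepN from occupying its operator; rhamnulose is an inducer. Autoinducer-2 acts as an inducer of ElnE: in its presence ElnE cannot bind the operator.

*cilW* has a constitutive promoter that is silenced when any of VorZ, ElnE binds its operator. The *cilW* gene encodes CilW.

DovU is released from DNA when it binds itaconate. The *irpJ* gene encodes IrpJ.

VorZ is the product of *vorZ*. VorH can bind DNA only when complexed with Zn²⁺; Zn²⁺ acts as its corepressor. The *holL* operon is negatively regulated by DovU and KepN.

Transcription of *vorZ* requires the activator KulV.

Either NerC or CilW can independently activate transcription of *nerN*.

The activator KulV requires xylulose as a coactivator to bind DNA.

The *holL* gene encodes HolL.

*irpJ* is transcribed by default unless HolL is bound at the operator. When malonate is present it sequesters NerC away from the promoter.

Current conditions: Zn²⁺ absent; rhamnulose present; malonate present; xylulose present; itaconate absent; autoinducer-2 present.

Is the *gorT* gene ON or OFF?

OFF

Itaconate is absent, so DovU is active.
Rhamnulose is present, so KepN is inactive.
With repressor DovU bound, *holL* is not transcribed.
So HolL is not produced.
With no repressor bound, *irpJ* is transcribed.
So IrpJ is produced and active.
Malonate is present, so NerC is inactive.
Xylulose is present, so KulV is active.
No repressor is bound and KulV is active, so *vorZ* is transcribed.
So VorZ is produced and active.
Autoinducer-2 is present, so ElnE is inactive.
With repressor VorZ bound, *cilW* is not transcribed.
So CilW is not produced.
No activator is available at the *nerN* promoter, so *nerN* is not transcribed.
So NerN is not produced.
Zn²⁺ is absent, so VorH is inactive.
With repressor IrpJ bound, *gorT* is not transcribed.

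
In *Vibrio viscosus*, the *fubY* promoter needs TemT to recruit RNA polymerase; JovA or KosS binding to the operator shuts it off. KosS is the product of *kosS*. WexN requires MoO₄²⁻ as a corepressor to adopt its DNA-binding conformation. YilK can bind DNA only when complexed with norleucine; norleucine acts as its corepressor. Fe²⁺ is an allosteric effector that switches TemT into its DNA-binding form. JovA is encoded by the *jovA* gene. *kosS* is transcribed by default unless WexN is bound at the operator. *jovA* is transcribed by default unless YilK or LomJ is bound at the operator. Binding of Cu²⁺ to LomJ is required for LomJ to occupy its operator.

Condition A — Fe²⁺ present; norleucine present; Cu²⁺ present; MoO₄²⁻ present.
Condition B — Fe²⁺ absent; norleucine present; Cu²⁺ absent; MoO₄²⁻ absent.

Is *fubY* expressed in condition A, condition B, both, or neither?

A only

Condition A:
Fe²⁺ is present, so TemT is active.
Norleucine is present, so YilK is active.
Cu²⁺ is present, so LomJ is active.
With repressor YilK bound, *jovA* is not transcribed.
So JovA is not produced.
MoO₄²⁻ is present, so WexN is active.
With repressor WexN bound, *kosS* is not transcribed.
So KosS is not produced.
No repressor is bound and TemT is active, so *fubY* is transcribed.
→ *fubY* is ON in A.
Condition B:
Fe²⁺ is absent, so TemT is inactive.
Norleucine is present, so YilK is active.
Cu²⁺ is absent, so LomJ is inactive.
With repressor YilK bound, *jovA* is not transcribed.
So JovA is not produced.
MoO₄²⁻ is absent, so WexN is inactive.
With no repressor bound, *kosS* is transcribed.
So KosS is produced and active.
With repressor KosS bound, *fubY* is not transcribed.
→ *fubY* is OFF in B.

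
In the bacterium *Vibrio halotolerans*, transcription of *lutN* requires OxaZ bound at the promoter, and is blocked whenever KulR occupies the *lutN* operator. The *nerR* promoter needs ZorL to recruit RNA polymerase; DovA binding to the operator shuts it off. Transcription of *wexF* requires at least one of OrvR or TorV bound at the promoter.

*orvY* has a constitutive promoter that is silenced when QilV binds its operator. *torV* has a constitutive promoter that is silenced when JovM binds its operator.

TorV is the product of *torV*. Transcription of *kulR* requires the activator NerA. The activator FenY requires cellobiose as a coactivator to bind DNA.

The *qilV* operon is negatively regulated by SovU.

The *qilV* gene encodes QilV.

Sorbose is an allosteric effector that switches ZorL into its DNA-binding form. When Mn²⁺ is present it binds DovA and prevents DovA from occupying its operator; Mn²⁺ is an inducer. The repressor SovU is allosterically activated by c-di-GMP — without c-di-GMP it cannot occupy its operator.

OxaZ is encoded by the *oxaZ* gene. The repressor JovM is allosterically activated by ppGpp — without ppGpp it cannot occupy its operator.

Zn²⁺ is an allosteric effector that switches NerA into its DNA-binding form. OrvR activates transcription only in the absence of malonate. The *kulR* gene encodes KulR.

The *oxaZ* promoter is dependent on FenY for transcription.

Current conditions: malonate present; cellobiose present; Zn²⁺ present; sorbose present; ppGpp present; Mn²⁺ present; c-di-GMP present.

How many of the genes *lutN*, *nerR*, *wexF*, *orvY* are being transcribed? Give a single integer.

2

Zn²⁺ is present, so NerA is active.
No repressor is bound and NerA is active, so *kulR* is transcribed.
So KulR is produced and active.
Cellobiose is present, so FenY is active.
No repressor is bound and FenY is active, so *oxaZ* is transcribed.
So OxaZ is produced and active.
With repressor KulR bound, *lutN* is not transcribed.
→ *lutN* is OFF.
Mn²⁺ is present, so DovA is inactive.
Sorbose is present, so ZorL is active.
No repressor is bound and ZorL is active, so *nerR* is transcribed.
→ *nerR* is ON.
Malonate is present, so OrvR is inactive.
ppGpp is present, so JovM is active.
With repressor JovM bound, *torV* is not transcribed.
So TorV is not produced.
No activator is available at the *wexF* promoter, so *wexF* is not transcribed.
→ *wexF* is OFF.
c-di-GMP is present, so SovU is active.
With repressor SovU bound, *qilV* is not transcribed.
So QilV is not produced.
With no repressor bound, *orvY* is transcribed.
→ *orvY* is ON.
2 of the 4 genes are transcribed.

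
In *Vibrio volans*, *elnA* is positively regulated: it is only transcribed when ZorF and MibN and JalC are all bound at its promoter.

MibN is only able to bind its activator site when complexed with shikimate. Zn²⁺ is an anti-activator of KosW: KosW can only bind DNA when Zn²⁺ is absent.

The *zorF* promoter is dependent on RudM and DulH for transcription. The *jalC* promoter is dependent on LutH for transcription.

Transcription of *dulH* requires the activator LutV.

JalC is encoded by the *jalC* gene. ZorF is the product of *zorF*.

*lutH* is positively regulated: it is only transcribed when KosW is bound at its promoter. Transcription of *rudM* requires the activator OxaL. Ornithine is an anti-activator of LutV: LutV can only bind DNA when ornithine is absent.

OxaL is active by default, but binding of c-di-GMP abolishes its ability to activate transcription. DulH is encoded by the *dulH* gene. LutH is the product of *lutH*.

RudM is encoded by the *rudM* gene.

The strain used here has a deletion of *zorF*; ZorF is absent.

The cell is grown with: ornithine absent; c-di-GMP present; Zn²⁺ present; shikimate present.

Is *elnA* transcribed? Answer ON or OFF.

OFF

ZorF is non-functional in this strain, so it has no effect.
Shikimate is present, so MibN is active.
Zn²⁺ is present, so KosW is inactive.
Required activator KosW is absent, so *lutH* is not transcribed.
So LutH is not produced.
Required activator LutH is absent, so *jalC* is not transcribed.
So JalC is not produced.
Required activator ZorF is absent, so *elnA* is not transcribed.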